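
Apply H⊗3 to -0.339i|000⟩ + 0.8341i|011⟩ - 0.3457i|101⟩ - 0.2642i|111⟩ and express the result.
-0.04059i|000⟩ - 0.1991i|001⟩ - 0.4436i|010⟩ + 0.2039i|011⟩ + 0.3907i|100⟩ - 0.6304i|101⟩ - 0.3859i|110⟩ + 0.1462i|111⟩

H⊗3 gives amp(|y⟩) = (1/2√2) Σ_x (−1)^(x·y) amp(|x⟩), where x·y is the number of positions in which both x and y have a 1.
|000⟩: (-0.339i + 0.8341i - 0.3457i - 0.2642i)/(2√2) = -0.04059i
|001⟩: (-0.339i - 0.8341i + 0.3457i + 0.2642i)/(2√2) = -0.1991i
|010⟩: (-0.339i - 0.8341i - 0.3457i + 0.2642i)/(2√2) = -0.4436i
|011⟩: (-0.339i + 0.8341i + 0.3457i - 0.2642i)/(2√2) = 0.2039i
|100⟩: (-0.339i + 0.8341i + 0.3457i + 0.2642i)/(2√2) = 0.3907i
|101⟩: (-0.339i - 0.8341i - 0.3457i - 0.2642i)/(2√2) = -0.6304i
|110⟩: (-0.339i - 0.8341i + 0.3457i - 0.2642i)/(2√2) = -0.3859i
|111⟩: (-0.339i + 0.8341i - 0.3457i + 0.2642i)/(2√2) = 0.1462i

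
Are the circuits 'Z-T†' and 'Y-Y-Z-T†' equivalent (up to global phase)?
Yes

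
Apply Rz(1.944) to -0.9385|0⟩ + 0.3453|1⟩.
(-0.529 + 0.7752i)|0⟩ + (0.1946 + 0.2852i)|1⟩

Rz(1.944) = [[e^(−iθ/2), 0], [0, e^(iθ/2)]] with e^(±iθ/2) = cos(θ/2) ± i·sin(θ/2); θ = 1.944, cos(θ/2) ≈ 0.563649, sin(θ/2) ≈ 0.826015.
With a = amp(|0⟩) = -0.9385 and b = amp(|1⟩) = 0.3453:
new amp(|0⟩) = (0.563649 - 0.826015i)·a = (-0.529 + 0.7752i)
new amp(|1⟩) = (0.563649 + 0.826015i)·b = (0.1946 + 0.2852i)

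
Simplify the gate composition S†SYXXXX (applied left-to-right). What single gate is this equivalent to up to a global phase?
Y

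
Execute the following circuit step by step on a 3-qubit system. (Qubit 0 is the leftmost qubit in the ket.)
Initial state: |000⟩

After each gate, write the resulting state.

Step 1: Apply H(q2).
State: 1/√2|000⟩ + 1/√2|001⟩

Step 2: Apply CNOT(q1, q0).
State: 1/√2|000⟩ + 1/√2|001⟩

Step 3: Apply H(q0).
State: 1/2|000⟩ + 1/2|001⟩ + 1/2|100⟩ + 1/2|101⟩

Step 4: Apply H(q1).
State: 1/√8|000⟩ + 1/√8|001⟩ + 1/√8|010⟩ + 1/√8|011⟩ + 1/√8|100⟩ + 1/√8|101⟩ + 1/√8|110⟩ + 1/√8|111⟩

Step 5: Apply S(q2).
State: 1/√8|000⟩ + (1/√8)i|001⟩ + 1/√8|010⟩ + (1/√8)i|011⟩ + 1/√8|100⟩ + (1/√8)i|101⟩ + 1/√8|110⟩ + (1/√8)i|111⟩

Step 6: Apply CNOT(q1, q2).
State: 1/√8|000⟩ + (1/√8)i|001⟩ + (1/√8)i|010⟩ + 1/√8|011⟩ + 1/√8|100⟩ + (1/√8)i|101⟩ + (1/√8)i|110⟩ + 1/√8|111⟩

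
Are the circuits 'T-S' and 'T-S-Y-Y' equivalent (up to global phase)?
Yes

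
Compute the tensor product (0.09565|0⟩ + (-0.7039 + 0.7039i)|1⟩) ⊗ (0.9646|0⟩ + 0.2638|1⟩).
0.09226|00⟩ + 0.02523|01⟩ + (-0.679 + 0.679i)|10⟩ + (-0.1857 + 0.1857i)|11⟩

amp(|b₁b₂…⟩) = product of the factor amplitudes for bits b₁, b₂, …; only kets whose every factor amplitude is nonzero survive.
|00⟩: (0.09565)(0.9646) = 0.09226
|01⟩: (0.09565)(0.2638) = 0.02523
|10⟩: (-0.7039 + 0.7039i)(0.9646) = (-0.679 + 0.679i)
|11⟩: (-0.7039 + 0.7039i)(0.2638) = (-0.1857 + 0.1857i)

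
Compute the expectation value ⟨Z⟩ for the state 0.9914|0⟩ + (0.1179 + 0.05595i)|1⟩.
0.9658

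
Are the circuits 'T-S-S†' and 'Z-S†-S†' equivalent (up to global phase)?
No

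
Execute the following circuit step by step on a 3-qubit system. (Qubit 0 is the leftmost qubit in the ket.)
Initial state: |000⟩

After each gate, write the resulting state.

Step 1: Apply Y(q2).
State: i|001⟩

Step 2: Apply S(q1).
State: i|001⟩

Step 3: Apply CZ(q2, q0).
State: i|001⟩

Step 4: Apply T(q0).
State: i|001⟩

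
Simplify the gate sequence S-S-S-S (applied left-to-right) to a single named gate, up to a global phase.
I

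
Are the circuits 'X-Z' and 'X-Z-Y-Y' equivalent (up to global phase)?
Yes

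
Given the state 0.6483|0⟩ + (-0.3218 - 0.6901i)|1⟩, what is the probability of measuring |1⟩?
0.5798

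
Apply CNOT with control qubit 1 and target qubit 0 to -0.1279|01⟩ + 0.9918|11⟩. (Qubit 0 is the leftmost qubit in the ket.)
0.9918|01⟩ - 0.1279|11⟩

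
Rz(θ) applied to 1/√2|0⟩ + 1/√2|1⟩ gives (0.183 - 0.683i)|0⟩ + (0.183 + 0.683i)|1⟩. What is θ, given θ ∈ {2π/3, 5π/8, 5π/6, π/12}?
5π/6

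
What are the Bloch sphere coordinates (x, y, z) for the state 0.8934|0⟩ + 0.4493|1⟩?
(0.8028, 0, 0.5963)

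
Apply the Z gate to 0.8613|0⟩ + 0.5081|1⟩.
0.8613|0⟩ - 0.5081|1⟩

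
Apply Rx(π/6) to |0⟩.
0.9659|0⟩ - 0.2588i|1⟩

Rx(π/6) = [[cos(θ/2), −i·sin(θ/2)], [−i·sin(θ/2), cos(θ/2)]]; θ = π/6, cos(θ/2) ≈ 0.965926, sin(θ/2) ≈ 0.258819.
With a = amp(|0⟩) = 1 and b = amp(|1⟩) = 0:
new amp(|0⟩) = (0.965926)·a + (-0.258819i)·b = 0.9659
new amp(|1⟩) = (-0.258819i)·a + (0.965926)·b = -0.2588i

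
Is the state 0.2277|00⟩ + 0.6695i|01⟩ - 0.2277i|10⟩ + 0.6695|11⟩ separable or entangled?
Separable

Writing the state as a|00⟩ + b|01⟩ + c|10⟩ + d|11⟩, it is a product state iff ad − bc = 0.
Here (a, b, c, d) = (0.2277, 0.6695i, -0.2277i, 0.6695): ad − bc = (0.2277)(0.6695) − (0.6695i)(-0.2277i) = 0, so the state is separable.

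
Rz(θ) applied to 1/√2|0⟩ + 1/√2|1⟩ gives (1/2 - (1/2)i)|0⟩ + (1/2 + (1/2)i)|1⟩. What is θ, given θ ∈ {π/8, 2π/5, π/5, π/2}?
π/2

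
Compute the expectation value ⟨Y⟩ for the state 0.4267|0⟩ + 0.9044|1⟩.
0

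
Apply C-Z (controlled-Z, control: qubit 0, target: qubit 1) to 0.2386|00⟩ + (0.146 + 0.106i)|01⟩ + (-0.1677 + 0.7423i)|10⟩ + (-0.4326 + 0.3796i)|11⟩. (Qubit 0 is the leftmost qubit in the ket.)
0.2386|00⟩ + (0.146 + 0.106i)|01⟩ + (-0.1677 + 0.7423i)|10⟩ + (0.4326 - 0.3796i)|11⟩

C-Z leaves the control-|0⟩ kets |00⟩, |01⟩ unchanged and applies Z to qubit 1 on the control-|1⟩ pair (|10⟩, |11⟩).
Z = [[1, 0], [0, -1]].
With a = amp(|10⟩) = (-0.1677 + 0.7423i) and b = amp(|11⟩) = (-0.4326 + 0.3796i):
new amp(|10⟩) = (1)·a = (-0.1677 + 0.7423i)
new amp(|11⟩) = (-1)·b = (0.4326 - 0.3796i)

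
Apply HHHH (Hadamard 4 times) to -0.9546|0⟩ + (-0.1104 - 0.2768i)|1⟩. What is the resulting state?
-0.9546|0⟩ + (-0.1104 - 0.2768i)|1⟩

H² = I, so an even number of Hadamards cancels: H^4 = I and the state is unchanged.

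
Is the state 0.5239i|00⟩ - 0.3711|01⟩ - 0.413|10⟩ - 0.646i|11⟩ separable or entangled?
Entangled

Writing the state as a|00⟩ + b|01⟩ + c|10⟩ + d|11⟩, it is a product state iff ad − bc = 0.
Here (a, b, c, d) = (0.5239i, -0.3711, -0.413, -0.646i): ad − bc = (0.5239i)(-0.646i) − (-0.3711)(-0.413) = 0.1852 ≠ 0, so the state is entangled.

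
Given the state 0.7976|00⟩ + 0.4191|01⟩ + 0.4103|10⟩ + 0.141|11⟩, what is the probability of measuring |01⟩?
0.1756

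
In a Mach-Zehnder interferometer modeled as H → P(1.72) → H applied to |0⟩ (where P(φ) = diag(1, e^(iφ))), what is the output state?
(0.4257 + 0.4944i)|0⟩ + (0.5743 - 0.4944i)|1⟩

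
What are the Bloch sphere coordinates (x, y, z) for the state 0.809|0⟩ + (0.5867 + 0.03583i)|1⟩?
(0.9493, 0.05797, 0.309)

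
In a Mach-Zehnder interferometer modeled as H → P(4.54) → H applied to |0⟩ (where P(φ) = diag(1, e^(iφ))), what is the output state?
(0.4142 - 0.4926i)|0⟩ + (0.5858 + 0.4926i)|1⟩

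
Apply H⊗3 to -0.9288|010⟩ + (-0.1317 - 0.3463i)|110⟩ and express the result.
(-0.3749 - 0.1224i)|000⟩ + (-0.3749 - 0.1224i)|001⟩ + (0.3749 + 0.1224i)|010⟩ + (0.3749 + 0.1224i)|011⟩ + (-0.2818 + 0.1224i)|100⟩ + (-0.2818 + 0.1224i)|101⟩ + (0.2818 - 0.1224i)|110⟩ + (0.2818 - 0.1224i)|111⟩

H⊗3 gives amp(|y⟩) = (1/2√2) Σ_x (−1)^(x·y) amp(|x⟩), where x·y is the number of positions in which both x and y have a 1.
|000⟩: (-0.9288 + (-0.1317 - 0.3463i))/(2√2) = (-0.3749 - 0.1224i)
|001⟩: (-0.9288 + (-0.1317 - 0.3463i))/(2√2) = (-0.3749 - 0.1224i)
|010⟩: (0.9288 - (-0.1317 - 0.3463i))/(2√2) = (0.3749 + 0.1224i)
|011⟩: (0.9288 - (-0.1317 - 0.3463i))/(2√2) = (0.3749 + 0.1224i)
|100⟩: (-0.9288 - (-0.1317 - 0.3463i))/(2√2) = (-0.2818 + 0.1224i)
|101⟩: (-0.9288 - (-0.1317 - 0.3463i))/(2√2) = (-0.2818 + 0.1224i)
|110⟩: (0.9288 + (-0.1317 - 0.3463i))/(2√2) = (0.2818 - 0.1224i)
|111⟩: (0.9288 + (-0.1317 - 0.3463i))/(2√2) = (0.2818 - 0.1224i)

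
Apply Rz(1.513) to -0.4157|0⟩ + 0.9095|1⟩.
(-0.3023 + 0.2853i)|0⟩ + (0.6614 + 0.6243i)|1⟩

Rz(1.513) = [[e^(−iθ/2), 0], [0, e^(iθ/2)]] with e^(±iθ/2) = cos(θ/2) ± i·sin(θ/2); θ = 1.513, cos(θ/2) ≈ 0.727243, sin(θ/2) ≈ 0.68638.
With a = amp(|0⟩) = -0.4157 and b = amp(|1⟩) = 0.9095:
new amp(|0⟩) = (0.727243 - 0.68638i)·a = (-0.3023 + 0.2853i)
new amp(|1⟩) = (0.727243 + 0.68638i)·b = (0.6614 + 0.6243i)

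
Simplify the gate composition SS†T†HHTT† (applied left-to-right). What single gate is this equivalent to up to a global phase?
T†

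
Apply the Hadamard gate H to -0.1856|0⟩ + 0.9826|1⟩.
0.5636|0⟩ - 0.826|1⟩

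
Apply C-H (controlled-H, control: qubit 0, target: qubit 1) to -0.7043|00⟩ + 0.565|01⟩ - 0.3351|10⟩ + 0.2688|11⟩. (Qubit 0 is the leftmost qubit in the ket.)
-0.7043|00⟩ + 0.565|01⟩ - 0.04688|10⟩ - 0.427|11⟩

C-H leaves the control-|0⟩ kets |00⟩, |01⟩ unchanged and applies H to qubit 1 on the control-|1⟩ pair (|10⟩, |11⟩).
H = [[1/√2, 1/√2], [1/√2, -1/√2]].
With a = amp(|10⟩) = -0.3351 and b = amp(|11⟩) = 0.2688:
new amp(|10⟩) = (1/√2)·a + (1/√2)·b = -0.04688
new amp(|11⟩) = (1/√2)·a + (-1/√2)·b = -0.427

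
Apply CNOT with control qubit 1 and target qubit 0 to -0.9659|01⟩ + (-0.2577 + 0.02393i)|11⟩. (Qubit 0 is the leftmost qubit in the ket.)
(-0.2577 + 0.02393i)|01⟩ - 0.9659|11⟩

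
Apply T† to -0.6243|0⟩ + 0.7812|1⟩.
-0.6243|0⟩ + (0.5524 - 0.5524i)|1⟩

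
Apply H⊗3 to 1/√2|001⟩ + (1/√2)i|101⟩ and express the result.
(0.25 + 0.25i)|000⟩ + (-0.25 - 0.25i)|001⟩ + (0.25 + 0.25i)|010⟩ + (-0.25 - 0.25i)|011⟩ + (0.25 - 0.25i)|100⟩ + (-0.25 + 0.25i)|101⟩ + (0.25 - 0.25i)|110⟩ + (-0.25 + 0.25i)|111⟩

H⊗3 gives amp(|y⟩) = (1/2√2) Σ_x (−1)^(x·y) amp(|x⟩), where x·y is the number of positions in which both x and y have a 1.
|000⟩: (1/√2 + (1/√2)i)/(2√2) = (0.25 + 0.25i)
|001⟩: (-1/√2 - (1/√2)i)/(2√2) = (-0.25 - 0.25i)
|010⟩: (1/√2 + (1/√2)i)/(2√2) = (0.25 + 0.25i)
|011⟩: (-1/√2 - (1/√2)i)/(2√2) = (-0.25 - 0.25i)
|100⟩: (1/√2 - (1/√2)i)/(2√2) = (0.25 - 0.25i)
|101⟩: (-1/√2 + (1/√2)i)/(2√2) = (-0.25 + 0.25i)
|110⟩: (1/√2 - (1/√2)i)/(2√2) = (0.25 - 0.25i)
|111⟩: (-1/√2 + (1/√2)i)/(2√2) = (-0.25 + 0.25i)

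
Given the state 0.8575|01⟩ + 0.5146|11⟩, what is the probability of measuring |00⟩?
0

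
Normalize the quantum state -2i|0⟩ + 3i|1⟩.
-0.5547i|0⟩ + 0.8321i|1⟩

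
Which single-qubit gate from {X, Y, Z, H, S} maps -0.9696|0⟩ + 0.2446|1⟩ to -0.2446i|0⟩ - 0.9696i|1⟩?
Y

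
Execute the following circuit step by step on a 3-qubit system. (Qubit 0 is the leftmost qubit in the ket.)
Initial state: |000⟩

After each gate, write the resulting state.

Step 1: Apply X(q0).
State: |100⟩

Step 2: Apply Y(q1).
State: i|110⟩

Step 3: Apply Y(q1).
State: |100⟩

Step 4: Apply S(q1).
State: |100⟩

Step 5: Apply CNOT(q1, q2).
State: |100⟩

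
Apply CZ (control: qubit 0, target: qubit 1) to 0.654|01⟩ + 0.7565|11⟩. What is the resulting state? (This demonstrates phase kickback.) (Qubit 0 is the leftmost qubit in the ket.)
0.654|01⟩ - 0.7565|11⟩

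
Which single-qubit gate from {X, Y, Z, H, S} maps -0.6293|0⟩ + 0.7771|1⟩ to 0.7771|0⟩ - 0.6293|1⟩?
X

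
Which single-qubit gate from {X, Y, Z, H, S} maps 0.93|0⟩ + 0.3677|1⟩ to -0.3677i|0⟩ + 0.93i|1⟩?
Y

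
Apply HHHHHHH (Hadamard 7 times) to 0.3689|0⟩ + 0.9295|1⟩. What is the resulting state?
0.9181|0⟩ - 0.3964|1⟩

H² = I, so H^7 = H: a single Hadamard. With (a, b) = (0.3689, 0.9295), H gives ((a + b)/√2, (a − b)/√2) = (0.9181, -0.3964).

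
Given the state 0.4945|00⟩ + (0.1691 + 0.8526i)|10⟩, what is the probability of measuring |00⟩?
0.2445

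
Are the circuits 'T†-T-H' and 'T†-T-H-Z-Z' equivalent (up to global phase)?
Yes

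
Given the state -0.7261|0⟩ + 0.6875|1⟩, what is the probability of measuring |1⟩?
0.4727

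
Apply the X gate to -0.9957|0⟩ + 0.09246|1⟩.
0.09246|0⟩ - 0.9957|1⟩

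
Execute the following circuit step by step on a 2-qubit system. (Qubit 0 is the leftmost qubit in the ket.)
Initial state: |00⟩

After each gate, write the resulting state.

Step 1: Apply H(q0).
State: 1/√2|00⟩ + 1/√2|10⟩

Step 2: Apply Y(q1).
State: (1/√2)i|01⟩ + (1/√2)i|11⟩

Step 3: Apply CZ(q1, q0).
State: (1/√2)i|01⟩ - (1/√2)i|11⟩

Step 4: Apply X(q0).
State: -(1/√2)i|01⟩ + (1/√2)i|11⟩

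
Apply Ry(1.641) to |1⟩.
-0.7315|0⟩ + 0.6819|1⟩

Ry(1.641) = [[cos(θ/2), −sin(θ/2)], [sin(θ/2), cos(θ/2)]]; θ = 1.641, cos(θ/2) ≈ 0.681856, sin(θ/2) ≈ 0.731487.
With a = amp(|0⟩) = 0 and b = amp(|1⟩) = 1:
new amp(|0⟩) = (0.681856)·a + (-0.731487)·b = -0.7315
new amp(|1⟩) = (0.731487)·a + (0.681856)·b = 0.6819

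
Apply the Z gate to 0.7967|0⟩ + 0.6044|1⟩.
0.7967|0⟩ - 0.6044|1⟩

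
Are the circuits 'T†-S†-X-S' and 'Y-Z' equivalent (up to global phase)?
No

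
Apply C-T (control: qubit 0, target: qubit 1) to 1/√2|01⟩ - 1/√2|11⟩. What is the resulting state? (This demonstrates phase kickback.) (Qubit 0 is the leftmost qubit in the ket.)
1/√2|01⟩ + (-1/2 - (1/2)i)|11⟩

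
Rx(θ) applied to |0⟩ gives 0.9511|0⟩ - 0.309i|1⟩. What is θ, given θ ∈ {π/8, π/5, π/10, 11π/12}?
π/5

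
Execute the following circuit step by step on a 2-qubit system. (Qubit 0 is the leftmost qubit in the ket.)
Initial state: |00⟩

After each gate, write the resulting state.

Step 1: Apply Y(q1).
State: i|01⟩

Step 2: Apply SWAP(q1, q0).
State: i|10⟩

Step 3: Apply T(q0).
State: (-1/√2 + (1/√2)i)|10⟩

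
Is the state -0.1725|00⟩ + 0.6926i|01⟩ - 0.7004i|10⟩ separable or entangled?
Entangled

Writing the state as a|00⟩ + b|01⟩ + c|10⟩ + d|11⟩, it is a product state iff ad − bc = 0.
Here (a, b, c, d) = (-0.1725, 0.6926i, -0.7004i, 0): ad − bc = (-0.1725)(0) − (0.6926i)(-0.7004i) = -0.4851 ≠ 0, so the state is entangled.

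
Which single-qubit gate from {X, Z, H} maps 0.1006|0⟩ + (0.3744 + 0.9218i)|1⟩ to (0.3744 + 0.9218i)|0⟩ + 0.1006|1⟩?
X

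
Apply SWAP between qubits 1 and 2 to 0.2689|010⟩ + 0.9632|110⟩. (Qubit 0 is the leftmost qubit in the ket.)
0.2689|001⟩ + 0.9632|101⟩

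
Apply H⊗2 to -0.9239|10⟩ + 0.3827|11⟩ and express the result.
-0.2706|00⟩ - 0.6533|01⟩ + 0.2706|10⟩ + 0.6533|11⟩

H⊗2 gives amp(|y⟩) = (1/2) Σ_x (−1)^(x·y) amp(|x⟩), where x·y is the number of positions in which both x and y have a 1.
|00⟩: (-0.9239 + 0.3827)/2 = -0.2706
|01⟩: (-0.9239 - 0.3827)/2 = -0.6533
|10⟩: (0.9239 - 0.3827)/2 = 0.2706
|11⟩: (0.9239 + 0.3827)/2 = 0.6533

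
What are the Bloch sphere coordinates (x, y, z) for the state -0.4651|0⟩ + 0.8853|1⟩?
(-0.8235, 0, -0.5674)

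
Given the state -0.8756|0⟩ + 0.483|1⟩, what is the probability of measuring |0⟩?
0.7667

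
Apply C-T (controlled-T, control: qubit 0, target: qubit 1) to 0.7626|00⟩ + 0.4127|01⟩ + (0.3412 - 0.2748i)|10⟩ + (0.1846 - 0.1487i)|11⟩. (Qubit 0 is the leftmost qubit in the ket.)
0.7626|00⟩ + 0.4127|01⟩ + (0.3412 - 0.2748i)|10⟩ + (0.2357 + 0.02539i)|11⟩

C-T leaves the control-|0⟩ kets |00⟩, |01⟩ unchanged and applies T to qubit 1 on the control-|1⟩ pair (|10⟩, |11⟩).
T = [[1, 0], [0, (1/√2 + (1/√2)i)]].
With a = amp(|10⟩) = (0.3412 - 0.2748i) and b = amp(|11⟩) = (0.1846 - 0.1487i):
new amp(|10⟩) = (1)·a = (0.3412 - 0.2748i)
new amp(|11⟩) = (1/√2 + (1/√2)i)·b = (0.2357 + 0.02539i)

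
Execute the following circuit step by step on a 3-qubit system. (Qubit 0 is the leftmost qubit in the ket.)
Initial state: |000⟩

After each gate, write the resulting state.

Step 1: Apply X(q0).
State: |100⟩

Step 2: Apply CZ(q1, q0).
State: |100⟩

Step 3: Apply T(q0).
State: (1/√2 + (1/√2)i)|100⟩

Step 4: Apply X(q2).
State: (1/√2 + (1/√2)i)|101⟩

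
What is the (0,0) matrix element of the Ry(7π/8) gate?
0.1951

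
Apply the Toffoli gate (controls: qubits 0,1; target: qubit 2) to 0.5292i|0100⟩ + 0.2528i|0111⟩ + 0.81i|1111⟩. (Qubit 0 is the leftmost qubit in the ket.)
0.5292i|0100⟩ + 0.2528i|0111⟩ + 0.81i|1101⟩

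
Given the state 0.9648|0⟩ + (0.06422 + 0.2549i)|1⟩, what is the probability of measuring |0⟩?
0.9308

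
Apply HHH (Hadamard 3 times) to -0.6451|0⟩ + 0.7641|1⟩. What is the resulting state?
0.08415|0⟩ - 0.9965|1⟩

H² = I, so H^3 = H: a single Hadamard. With (a, b) = (-0.6451, 0.7641), H gives ((a + b)/√2, (a − b)/√2) = (0.08415, -0.9965).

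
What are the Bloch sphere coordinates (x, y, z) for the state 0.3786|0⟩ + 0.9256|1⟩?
(0.7009, 0, -0.7134)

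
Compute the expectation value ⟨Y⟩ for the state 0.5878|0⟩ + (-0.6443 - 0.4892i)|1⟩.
-0.5751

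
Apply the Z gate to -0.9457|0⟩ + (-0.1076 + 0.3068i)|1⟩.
-0.9457|0⟩ + (0.1076 - 0.3068i)|1⟩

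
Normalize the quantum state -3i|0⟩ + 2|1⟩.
-0.8321i|0⟩ + 0.5547|1⟩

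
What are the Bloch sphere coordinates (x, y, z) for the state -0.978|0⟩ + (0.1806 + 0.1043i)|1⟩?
(-0.3533, -0.204, 0.913)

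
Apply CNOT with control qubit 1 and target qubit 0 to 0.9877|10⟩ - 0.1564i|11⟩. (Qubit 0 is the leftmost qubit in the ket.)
-0.1564i|01⟩ + 0.9877|10⟩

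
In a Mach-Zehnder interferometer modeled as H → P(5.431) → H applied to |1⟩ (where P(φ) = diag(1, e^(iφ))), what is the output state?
(0.1708 + 0.3764i)|0⟩ + (0.8292 - 0.3764i)|1⟩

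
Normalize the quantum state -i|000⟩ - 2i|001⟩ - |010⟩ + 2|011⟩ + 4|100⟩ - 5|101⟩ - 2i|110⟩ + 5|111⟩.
-0.1118i|000⟩ - 0.2236i|001⟩ - 0.1118|010⟩ + 0.2236|011⟩ + 1/√5|100⟩ - 0.559|101⟩ - 0.2236i|110⟩ + 0.559|111⟩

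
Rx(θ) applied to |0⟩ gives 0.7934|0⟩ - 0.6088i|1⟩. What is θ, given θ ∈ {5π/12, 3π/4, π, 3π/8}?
5π/12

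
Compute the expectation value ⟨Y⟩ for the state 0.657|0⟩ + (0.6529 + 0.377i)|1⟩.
0.4954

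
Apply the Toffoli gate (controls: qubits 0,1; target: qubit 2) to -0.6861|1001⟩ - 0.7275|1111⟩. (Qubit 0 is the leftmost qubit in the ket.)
-0.6861|1001⟩ - 0.7275|1101⟩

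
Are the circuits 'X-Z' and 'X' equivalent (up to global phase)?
No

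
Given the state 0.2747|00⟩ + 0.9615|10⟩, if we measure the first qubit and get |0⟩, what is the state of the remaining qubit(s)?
|0⟩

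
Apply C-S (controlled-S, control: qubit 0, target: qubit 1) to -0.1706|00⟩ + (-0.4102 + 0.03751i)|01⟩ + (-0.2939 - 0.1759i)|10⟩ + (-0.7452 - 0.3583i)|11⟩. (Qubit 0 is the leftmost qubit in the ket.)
-0.1706|00⟩ + (-0.4102 + 0.03751i)|01⟩ + (-0.2939 - 0.1759i)|10⟩ + (0.3583 - 0.7452i)|11⟩

C-S leaves the control-|0⟩ kets |00⟩, |01⟩ unchanged and applies S to qubit 1 on the control-|1⟩ pair (|10⟩, |11⟩).
S = [[1, 0], [0, i]].
With a = amp(|10⟩) = (-0.2939 - 0.1759i) and b = amp(|11⟩) = (-0.7452 - 0.3583i):
new amp(|10⟩) = (1)·a = (-0.2939 - 0.1759i)
new amp(|11⟩) = (i)·b = (0.3583 - 0.7452i)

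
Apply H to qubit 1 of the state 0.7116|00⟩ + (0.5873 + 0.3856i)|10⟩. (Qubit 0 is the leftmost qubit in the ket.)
0.5032|00⟩ + 0.5032|01⟩ + (0.4153 + 0.2727i)|10⟩ + (0.4153 + 0.2727i)|11⟩

H on qubit 1 mixes each pair of kets that differ only in qubit 1: amplitudes (a, b) of (|…0…⟩, |…1…⟩) become ((a + b)/√2, (a − b)/√2). Kets absent from the input have amplitude 0.
(|00⟩, |01⟩): (a, b) = (0.7116, 0) → (0.5032, 0.5032)
(|10⟩, |11⟩): (a, b) = ((0.5873 + 0.3856i), 0) → ((0.4153 + 0.2727i), (0.4153 + 0.2727i))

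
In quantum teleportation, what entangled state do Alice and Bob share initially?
Bell state |Φ+⟩ = (|00⟩ + |11⟩)/√2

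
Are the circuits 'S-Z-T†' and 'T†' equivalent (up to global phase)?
No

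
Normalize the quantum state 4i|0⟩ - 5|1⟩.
0.6247i|0⟩ - 0.7809|1⟩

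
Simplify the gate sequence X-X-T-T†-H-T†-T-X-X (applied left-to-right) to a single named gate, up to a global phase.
H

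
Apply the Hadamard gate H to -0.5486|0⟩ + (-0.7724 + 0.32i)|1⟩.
(-0.9341 + 0.2263i)|0⟩ + (0.1583 - 0.2263i)|1⟩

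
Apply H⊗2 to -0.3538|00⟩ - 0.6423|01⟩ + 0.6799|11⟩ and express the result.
-0.1581|00⟩ - 0.1957|01⟩ - 0.838|10⟩ + 0.4842|11⟩

H⊗2 gives amp(|y⟩) = (1/2) Σ_x (−1)^(x·y) amp(|x⟩), where x·y is the number of positions in which both x and y have a 1.
|00⟩: (-0.3538 - 0.6423 + 0.6799)/2 = -0.1581
|01⟩: (-0.3538 + 0.6423 - 0.6799)/2 = -0.1957
|10⟩: (-0.3538 - 0.6423 - 0.6799)/2 = -0.838
|11⟩: (-0.3538 + 0.6423 + 0.6799)/2 = 0.4842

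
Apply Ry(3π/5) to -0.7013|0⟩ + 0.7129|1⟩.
-0.989|0⟩ - 0.1483|1⟩

Ry(3π/5) = [[cos(θ/2), −sin(θ/2)], [sin(θ/2), cos(θ/2)]]; θ = 3π/5, cos(θ/2) ≈ 0.587785, sin(θ/2) ≈ 0.809017.
With a = amp(|0⟩) = -0.7013 and b = amp(|1⟩) = 0.7129:
new amp(|0⟩) = (0.587785)·a + (-0.809017)·b = -0.989
new amp(|1⟩) = (0.809017)·a + (0.587785)·b = -0.1483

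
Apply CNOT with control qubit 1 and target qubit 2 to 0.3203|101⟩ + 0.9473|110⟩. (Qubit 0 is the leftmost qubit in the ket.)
0.3203|101⟩ + 0.9473|111⟩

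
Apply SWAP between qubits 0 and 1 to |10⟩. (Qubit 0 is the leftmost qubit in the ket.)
|01⟩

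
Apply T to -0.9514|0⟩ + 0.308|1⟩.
-0.9514|0⟩ + (0.2178 + 0.2178i)|1⟩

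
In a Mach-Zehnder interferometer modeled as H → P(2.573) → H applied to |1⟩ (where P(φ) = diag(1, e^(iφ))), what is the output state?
(0.9213 - 0.2692i)|0⟩ + (0.07867 + 0.2692i)|1⟩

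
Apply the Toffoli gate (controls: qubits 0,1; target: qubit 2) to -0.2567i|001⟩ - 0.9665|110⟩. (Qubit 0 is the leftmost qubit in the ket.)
-0.2567i|001⟩ - 0.9665|111⟩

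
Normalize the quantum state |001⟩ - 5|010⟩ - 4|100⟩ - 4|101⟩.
0.1313|001⟩ - 0.6565|010⟩ - 0.5252|100⟩ - 0.5252|101⟩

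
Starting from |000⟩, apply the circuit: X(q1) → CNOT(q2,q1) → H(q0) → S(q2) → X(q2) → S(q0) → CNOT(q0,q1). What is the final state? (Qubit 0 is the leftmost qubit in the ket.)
1/√2|011⟩ + (1/√2)i|101⟩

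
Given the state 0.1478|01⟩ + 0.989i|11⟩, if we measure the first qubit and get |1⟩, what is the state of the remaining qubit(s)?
i|1⟩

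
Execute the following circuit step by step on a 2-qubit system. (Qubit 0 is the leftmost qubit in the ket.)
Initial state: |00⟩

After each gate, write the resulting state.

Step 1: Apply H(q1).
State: 1/√2|00⟩ + 1/√2|01⟩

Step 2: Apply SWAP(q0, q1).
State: 1/√2|00⟩ + 1/√2|10⟩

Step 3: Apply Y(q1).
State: (1/√2)i|01⟩ + (1/√2)i|11⟩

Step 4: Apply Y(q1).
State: 1/√2|00⟩ + 1/√2|10⟩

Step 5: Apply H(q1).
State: 1/2|00⟩ + 1/2|01⟩ + 1/2|10⟩ + 1/2|11⟩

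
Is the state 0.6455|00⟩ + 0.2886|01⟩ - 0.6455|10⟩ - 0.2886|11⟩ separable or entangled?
Separable

Writing the state as a|00⟩ + b|01⟩ + c|10⟩ + d|11⟩, it is a product state iff ad − bc = 0.
Here (a, b, c, d) = (0.6455, 0.2886, -0.6455, -0.2886): ad − bc = (0.6455)(-0.2886) − (0.2886)(-0.6455) = 0, so the state is separable.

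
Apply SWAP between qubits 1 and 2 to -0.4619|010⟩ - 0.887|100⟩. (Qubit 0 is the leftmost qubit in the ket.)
-0.4619|001⟩ - 0.887|100⟩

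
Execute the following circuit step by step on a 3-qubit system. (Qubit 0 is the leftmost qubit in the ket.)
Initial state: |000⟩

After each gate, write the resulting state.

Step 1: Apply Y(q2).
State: i|001⟩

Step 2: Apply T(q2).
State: (-1/√2 + (1/√2)i)|001⟩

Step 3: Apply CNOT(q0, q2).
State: (-1/√2 + (1/√2)i)|001⟩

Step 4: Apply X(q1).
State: (-1/√2 + (1/√2)i)|011⟩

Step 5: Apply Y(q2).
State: (1/√2 + (1/√2)i)|010⟩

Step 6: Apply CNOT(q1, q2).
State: (1/√2 + (1/√2)i)|011⟩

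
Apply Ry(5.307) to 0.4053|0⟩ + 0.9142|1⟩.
-0.7867|0⟩ - 0.6174|1⟩

Ry(5.307) = [[cos(θ/2), −sin(θ/2)], [sin(θ/2), cos(θ/2)]]; θ = 5.307, cos(θ/2) ≈ -0.883229, sin(θ/2) ≈ 0.468942.
With a = amp(|0⟩) = 0.4053 and b = amp(|1⟩) = 0.9142:
new amp(|0⟩) = (-0.883229)·a + (-0.468942)·b = -0.7867
new amp(|1⟩) = (0.468942)·a + (-0.883229)·b = -0.6174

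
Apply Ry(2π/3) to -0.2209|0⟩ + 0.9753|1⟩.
-0.9551|0⟩ + 0.2963|1⟩

Ry(2π/3) = [[cos(θ/2), −sin(θ/2)], [sin(θ/2), cos(θ/2)]]; θ = 2π/3, cos(θ/2) ≈ 0.5, sin(θ/2) ≈ 0.866025.
With a = amp(|0⟩) = -0.2209 and b = amp(|1⟩) = 0.9753:
new amp(|0⟩) = (0.5)·a + (-0.866025)·b = -0.9551
new amp(|1⟩) = (0.866025)·a + (0.5)·b = 0.2963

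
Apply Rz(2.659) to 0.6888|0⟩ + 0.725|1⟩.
(0.1646 - 0.6688i)|0⟩ + (0.1732 + 0.704i)|1⟩

Rz(2.659) = [[e^(−iθ/2), 0], [0, e^(iθ/2)]] with e^(±iθ/2) = cos(θ/2) ± i·sin(θ/2); θ = 2.659, cos(θ/2) ≈ 0.238962, sin(θ/2) ≈ 0.971029.
With a = amp(|0⟩) = 0.6888 and b = amp(|1⟩) = 0.725:
new amp(|0⟩) = (0.238962 - 0.971029i)·a = (0.1646 - 0.6688i)
new amp(|1⟩) = (0.238962 + 0.971029i)·b = (0.1732 + 0.704i)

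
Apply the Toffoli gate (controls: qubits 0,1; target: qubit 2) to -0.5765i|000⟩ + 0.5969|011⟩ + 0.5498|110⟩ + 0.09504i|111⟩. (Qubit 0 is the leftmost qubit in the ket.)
-0.5765i|000⟩ + 0.5969|011⟩ + 0.09504i|110⟩ + 0.5498|111⟩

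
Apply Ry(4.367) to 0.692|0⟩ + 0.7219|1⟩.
-0.9885|0⟩ + 0.151|1⟩

Ry(4.367) = [[cos(θ/2), −sin(θ/2)], [sin(θ/2), cos(θ/2)]]; θ = 4.367, cos(θ/2) ≈ -0.575081, sin(θ/2) ≈ 0.818096.
With a = amp(|0⟩) = 0.692 and b = amp(|1⟩) = 0.7219:
new amp(|0⟩) = (-0.575081)·a + (-0.818096)·b = -0.9885
new amp(|1⟩) = (0.818096)·a + (-0.575081)·b = 0.151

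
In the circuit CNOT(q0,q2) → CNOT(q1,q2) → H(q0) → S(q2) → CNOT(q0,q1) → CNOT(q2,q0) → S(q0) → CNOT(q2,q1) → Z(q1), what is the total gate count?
9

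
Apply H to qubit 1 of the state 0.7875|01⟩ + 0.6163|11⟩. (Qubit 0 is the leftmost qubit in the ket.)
0.5568|00⟩ - 0.5568|01⟩ + 0.4358|10⟩ - 0.4358|11⟩

H on qubit 1 mixes each pair of kets that differ only in qubit 1: amplitudes (a, b) of (|…0…⟩, |…1…⟩) become ((a + b)/√2, (a − b)/√2). Kets absent from the input have amplitude 0.
(|00⟩, |01⟩): (a, b) = (0, 0.7875) → (0.5568, -0.5568)
(|10⟩, |11⟩): (a, b) = (0, 0.6163) → (0.4358, -0.4358)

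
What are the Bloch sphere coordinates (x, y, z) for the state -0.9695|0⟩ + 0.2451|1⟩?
(-0.4752, 0, 0.8799)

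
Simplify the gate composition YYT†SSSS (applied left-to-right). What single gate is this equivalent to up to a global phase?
T†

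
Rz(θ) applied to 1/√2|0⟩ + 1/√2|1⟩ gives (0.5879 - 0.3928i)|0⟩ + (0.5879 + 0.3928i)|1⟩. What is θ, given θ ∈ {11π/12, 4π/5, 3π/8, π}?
3π/8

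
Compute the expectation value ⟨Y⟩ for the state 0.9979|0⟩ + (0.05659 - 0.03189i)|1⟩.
-0.06365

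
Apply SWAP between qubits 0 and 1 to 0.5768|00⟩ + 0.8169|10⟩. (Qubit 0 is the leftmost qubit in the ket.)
0.5768|00⟩ + 0.8169|01⟩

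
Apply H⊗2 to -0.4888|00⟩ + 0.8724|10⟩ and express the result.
0.1918|00⟩ + 0.1918|01⟩ - 0.6806|10⟩ - 0.6806|11⟩

H⊗2 gives amp(|y⟩) = (1/2) Σ_x (−1)^(x·y) amp(|x⟩), where x·y is the number of positions in which both x and y have a 1.
|00⟩: (-0.4888 + 0.8724)/2 = 0.1918
|01⟩: (-0.4888 + 0.8724)/2 = 0.1918
|10⟩: (-0.4888 - 0.8724)/2 = -0.6806
|11⟩: (-0.4888 - 0.8724)/2 = -0.6806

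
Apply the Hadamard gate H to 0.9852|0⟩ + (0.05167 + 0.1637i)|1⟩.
(0.7332 + 0.1158i)|0⟩ + (0.6601 - 0.1158i)|1⟩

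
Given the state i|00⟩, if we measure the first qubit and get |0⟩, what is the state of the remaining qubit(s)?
i|0⟩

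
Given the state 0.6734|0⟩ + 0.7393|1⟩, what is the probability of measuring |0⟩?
0.4535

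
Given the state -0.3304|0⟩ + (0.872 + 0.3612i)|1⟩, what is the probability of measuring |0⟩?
0.1092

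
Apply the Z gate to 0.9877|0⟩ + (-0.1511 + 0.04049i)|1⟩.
0.9877|0⟩ + (0.1511 - 0.04049i)|1⟩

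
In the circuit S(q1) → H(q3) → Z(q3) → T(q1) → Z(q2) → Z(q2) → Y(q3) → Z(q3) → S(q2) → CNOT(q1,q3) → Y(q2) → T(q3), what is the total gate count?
12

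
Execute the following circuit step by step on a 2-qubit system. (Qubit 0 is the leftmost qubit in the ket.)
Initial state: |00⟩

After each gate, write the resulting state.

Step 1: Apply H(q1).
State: 1/√2|00⟩ + 1/√2|01⟩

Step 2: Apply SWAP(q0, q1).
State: 1/√2|00⟩ + 1/√2|10⟩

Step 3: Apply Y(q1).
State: (1/√2)i|01⟩ + (1/√2)i|11⟩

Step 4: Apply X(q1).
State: (1/√2)i|00⟩ + (1/√2)i|10⟩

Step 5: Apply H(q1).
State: (1/2)i|00⟩ + (1/2)i|01⟩ + (1/2)i|10⟩ + (1/2)i|11⟩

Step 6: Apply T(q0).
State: (1/2)i|00⟩ + (1/2)i|01⟩ + (-1/√8 + (1/√8)i)|10⟩ + (-1/√8 + (1/√8)i)|11⟩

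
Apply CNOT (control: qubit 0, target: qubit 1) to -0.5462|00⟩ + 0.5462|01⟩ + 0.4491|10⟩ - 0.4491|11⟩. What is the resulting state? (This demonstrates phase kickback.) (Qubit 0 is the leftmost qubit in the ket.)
-0.5462|00⟩ + 0.5462|01⟩ - 0.4491|10⟩ + 0.4491|11⟩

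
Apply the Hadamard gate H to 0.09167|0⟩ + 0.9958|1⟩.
0.769|0⟩ - 0.6393|1⟩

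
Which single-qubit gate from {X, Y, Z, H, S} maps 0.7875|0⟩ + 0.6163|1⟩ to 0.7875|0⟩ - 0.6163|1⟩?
Z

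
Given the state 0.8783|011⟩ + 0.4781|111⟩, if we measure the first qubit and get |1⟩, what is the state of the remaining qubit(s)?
|11⟩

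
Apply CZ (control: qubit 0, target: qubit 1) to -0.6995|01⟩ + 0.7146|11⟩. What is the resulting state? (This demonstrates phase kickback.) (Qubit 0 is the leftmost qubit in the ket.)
-0.6995|01⟩ - 0.7146|11⟩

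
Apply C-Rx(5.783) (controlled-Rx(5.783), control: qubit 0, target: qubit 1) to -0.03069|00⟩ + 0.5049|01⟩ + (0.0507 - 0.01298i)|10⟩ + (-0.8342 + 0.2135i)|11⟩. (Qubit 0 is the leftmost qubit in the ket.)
-0.03069|00⟩ + 0.5049|01⟩ + (0.003717 + 0.219i)|10⟩ + (0.805 - 0.2194i)|11⟩

C-Rx(5.783) leaves the control-|0⟩ kets |00⟩, |01⟩ unchanged and applies Rx(5.783) to qubit 1 on the control-|1⟩ pair (|10⟩, |11⟩).
Rx(5.783) = [[cos(θ/2), −i·sin(θ/2)], [−i·sin(θ/2), cos(θ/2)]]; θ = 5.783, cos(θ/2) ≈ -0.968889, sin(θ/2) ≈ 0.247494.
With a = amp(|10⟩) = (0.0507 - 0.01298i) and b = amp(|11⟩) = (-0.8342 + 0.2135i):
new amp(|10⟩) = (-0.968889)·a + (-0.247494i)·b = (0.003717 + 0.219i)
new amp(|11⟩) = (-0.247494i)·a + (-0.968889)·b = (0.805 - 0.2194i)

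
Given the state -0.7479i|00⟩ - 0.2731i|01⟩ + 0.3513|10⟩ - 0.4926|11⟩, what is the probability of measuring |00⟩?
0.5594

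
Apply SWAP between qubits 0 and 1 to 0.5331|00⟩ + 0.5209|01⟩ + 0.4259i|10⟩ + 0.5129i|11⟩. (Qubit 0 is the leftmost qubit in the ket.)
0.5331|00⟩ + 0.4259i|01⟩ + 0.5209|10⟩ + 0.5129i|11⟩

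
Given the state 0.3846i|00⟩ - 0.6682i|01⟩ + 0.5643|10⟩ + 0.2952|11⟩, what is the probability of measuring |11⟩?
0.08714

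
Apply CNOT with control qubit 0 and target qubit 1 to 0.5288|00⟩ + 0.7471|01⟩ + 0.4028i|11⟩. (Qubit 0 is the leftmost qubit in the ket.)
0.5288|00⟩ + 0.7471|01⟩ + 0.4028i|10⟩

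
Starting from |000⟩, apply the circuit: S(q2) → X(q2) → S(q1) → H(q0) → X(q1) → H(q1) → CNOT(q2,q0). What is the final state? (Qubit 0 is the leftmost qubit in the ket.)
1/2|001⟩ - 1/2|011⟩ + 1/2|101⟩ - 1/2|111⟩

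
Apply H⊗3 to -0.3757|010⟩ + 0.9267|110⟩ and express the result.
0.1948|000⟩ + 0.1948|001⟩ - 0.1948|010⟩ - 0.1948|011⟩ - 0.4605|100⟩ - 0.4605|101⟩ + 0.4605|110⟩ + 0.4605|111⟩

H⊗3 gives amp(|y⟩) = (1/2√2) Σ_x (−1)^(x·y) amp(|x⟩), where x·y is the number of positions in which both x and y have a 1.
|000⟩: (-0.3757 + 0.9267)/(2√2) = 0.1948
|001⟩: (-0.3757 + 0.9267)/(2√2) = 0.1948
|010⟩: (0.3757 - 0.9267)/(2√2) = -0.1948
|011⟩: (0.3757 - 0.9267)/(2√2) = -0.1948
|100⟩: (-0.3757 - 0.9267)/(2√2) = -0.4605
|101⟩: (-0.3757 - 0.9267)/(2√2) = -0.4605
|110⟩: (0.3757 + 0.9267)/(2√2) = 0.4605
|111⟩: (0.3757 + 0.9267)/(2√2) = 0.4605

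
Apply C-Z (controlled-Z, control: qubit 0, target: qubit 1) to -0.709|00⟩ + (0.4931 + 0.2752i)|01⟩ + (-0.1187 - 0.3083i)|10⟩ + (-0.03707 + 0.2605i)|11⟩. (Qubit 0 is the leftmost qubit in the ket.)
-0.709|00⟩ + (0.4931 + 0.2752i)|01⟩ + (-0.1187 - 0.3083i)|10⟩ + (0.03707 - 0.2605i)|11⟩

C-Z leaves the control-|0⟩ kets |00⟩, |01⟩ unchanged and applies Z to qubit 1 on the control-|1⟩ pair (|10⟩, |11⟩).
Z = [[1, 0], [0, -1]].
With a = amp(|10⟩) = (-0.1187 - 0.3083i) and b = amp(|11⟩) = (-0.03707 + 0.2605i):
new amp(|10⟩) = (1)·a = (-0.1187 - 0.3083i)
new amp(|11⟩) = (-1)·b = (0.03707 - 0.2605i)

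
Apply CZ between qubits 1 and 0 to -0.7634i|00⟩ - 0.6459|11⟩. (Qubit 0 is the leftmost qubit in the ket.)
-0.7634i|00⟩ + 0.6459|11⟩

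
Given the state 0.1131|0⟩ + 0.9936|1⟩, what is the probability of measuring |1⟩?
0.9872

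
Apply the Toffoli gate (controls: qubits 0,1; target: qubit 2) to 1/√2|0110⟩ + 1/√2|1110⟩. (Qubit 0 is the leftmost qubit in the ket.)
1/√2|0110⟩ + 1/√2|1100⟩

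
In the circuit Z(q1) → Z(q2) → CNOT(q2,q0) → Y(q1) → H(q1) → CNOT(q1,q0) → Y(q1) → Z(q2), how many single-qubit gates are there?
6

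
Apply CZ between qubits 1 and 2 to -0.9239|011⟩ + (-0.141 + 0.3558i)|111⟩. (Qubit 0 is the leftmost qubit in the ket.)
0.9239|011⟩ + (0.141 - 0.3558i)|111⟩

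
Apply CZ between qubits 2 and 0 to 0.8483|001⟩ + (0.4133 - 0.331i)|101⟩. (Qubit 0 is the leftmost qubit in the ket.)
0.8483|001⟩ + (-0.4133 + 0.331i)|101⟩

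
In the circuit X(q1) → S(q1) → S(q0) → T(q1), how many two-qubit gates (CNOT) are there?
0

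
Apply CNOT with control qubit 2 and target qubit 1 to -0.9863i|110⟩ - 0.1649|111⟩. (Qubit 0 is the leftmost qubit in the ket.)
-0.1649|101⟩ - 0.9863i|110⟩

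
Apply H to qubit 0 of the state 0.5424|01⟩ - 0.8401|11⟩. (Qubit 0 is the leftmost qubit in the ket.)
-0.2105|01⟩ + 0.9776|11⟩

H on qubit 0 mixes each pair of kets that differ only in qubit 0: amplitudes (a, b) of (|…0…⟩, |…1…⟩) become ((a + b)/√2, (a − b)/√2). Kets absent from the input have amplitude 0.
(|01⟩, |11⟩): (a, b) = (0.5424, -0.8401) → (-0.2105, 0.9776)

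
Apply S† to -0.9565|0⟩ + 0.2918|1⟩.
-0.9565|0⟩ - 0.2918i|1⟩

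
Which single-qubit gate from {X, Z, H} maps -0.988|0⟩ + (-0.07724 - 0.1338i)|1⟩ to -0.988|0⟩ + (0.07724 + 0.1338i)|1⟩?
Z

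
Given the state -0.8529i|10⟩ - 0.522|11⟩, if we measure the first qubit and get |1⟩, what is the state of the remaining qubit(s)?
-0.8529i|0⟩ - 0.522|1⟩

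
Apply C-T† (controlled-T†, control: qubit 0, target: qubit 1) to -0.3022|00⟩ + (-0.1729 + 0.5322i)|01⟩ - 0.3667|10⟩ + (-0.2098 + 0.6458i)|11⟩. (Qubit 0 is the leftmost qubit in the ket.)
-0.3022|00⟩ + (-0.1729 + 0.5322i)|01⟩ - 0.3667|10⟩ + (0.3083 + 0.605i)|11⟩

C-T† leaves the control-|0⟩ kets |00⟩, |01⟩ unchanged and applies T† to qubit 1 on the control-|1⟩ pair (|10⟩, |11⟩).
T† = [[1, 0], [0, (1/√2 - (1/√2)i)]].
With a = amp(|10⟩) = -0.3667 and b = amp(|11⟩) = (-0.2098 + 0.6458i):
new amp(|10⟩) = (1)·a = -0.3667
new amp(|11⟩) = (1/√2 - (1/√2)i)·b = (0.3083 + 0.605i)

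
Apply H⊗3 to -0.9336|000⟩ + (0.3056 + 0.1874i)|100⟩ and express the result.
(-0.222 + 0.06626i)|000⟩ + (-0.222 + 0.06626i)|001⟩ + (-0.222 + 0.06626i)|010⟩ + (-0.222 + 0.06626i)|011⟩ + (-0.4381 - 0.06626i)|100⟩ + (-0.4381 - 0.06626i)|101⟩ + (-0.4381 - 0.06626i)|110⟩ + (-0.4381 - 0.06626i)|111⟩

H⊗3 gives amp(|y⟩) = (1/2√2) Σ_x (−1)^(x·y) amp(|x⟩), where x·y is the number of positions in which both x and y have a 1.
|000⟩: (-0.9336 + (0.3056 + 0.1874i))/(2√2) = (-0.222 + 0.06626i)
|001⟩: (-0.9336 + (0.3056 + 0.1874i))/(2√2) = (-0.222 + 0.06626i)
|010⟩: (-0.9336 + (0.3056 + 0.1874i))/(2√2) = (-0.222 + 0.06626i)
|011⟩: (-0.9336 + (0.3056 + 0.1874i))/(2√2) = (-0.222 + 0.06626i)
|100⟩: (-0.9336 - (0.3056 + 0.1874i))/(2√2) = (-0.4381 - 0.06626i)
|101⟩: (-0.9336 - (0.3056 + 0.1874i))/(2√2) = (-0.4381 - 0.06626i)
|110⟩: (-0.9336 - (0.3056 + 0.1874i))/(2√2) = (-0.4381 - 0.06626i)
|111⟩: (-0.9336 - (0.3056 + 0.1874i))/(2√2) = (-0.4381 - 0.06626i)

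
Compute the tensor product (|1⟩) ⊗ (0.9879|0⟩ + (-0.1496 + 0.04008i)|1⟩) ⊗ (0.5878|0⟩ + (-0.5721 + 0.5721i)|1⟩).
0.5807|100⟩ + (-0.5652 + 0.5652i)|101⟩ + (-0.08793 + 0.02356i)|110⟩ + (0.06266 - 0.1085i)|111⟩

amp(|b₁b₂…⟩) = product of the factor amplitudes for bits b₁, b₂, …; only kets whose every factor amplitude is nonzero survive.
|100⟩: (1)(0.9879)(0.5878) = 0.5807
|101⟩: (1)(0.9879)(-0.5721 + 0.5721i) = (-0.5652 + 0.5652i)
|110⟩: (1)(-0.1496 + 0.04008i)(0.5878) = (-0.08793 + 0.02356i)
|111⟩: (1)(-0.1496 + 0.04008i)(-0.5721 + 0.5721i) = (0.06266 - 0.1085i)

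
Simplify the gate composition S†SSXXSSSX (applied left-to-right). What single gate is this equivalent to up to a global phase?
X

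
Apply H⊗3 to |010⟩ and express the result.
1/√8|000⟩ + 1/√8|001⟩ - 1/√8|010⟩ - 1/√8|011⟩ + 1/√8|100⟩ + 1/√8|101⟩ - 1/√8|110⟩ - 1/√8|111⟩

H⊗3 gives amp(|y⟩) = (1/2√2) Σ_x (−1)^(x·y) amp(|x⟩), where x·y is the number of positions in which both x and y have a 1.
|000⟩: (1)/(2√2) = 1/√8
|001⟩: (1)/(2√2) = 1/√8
|010⟩: (-1)/(2√2) = -1/√8
|011⟩: (-1)/(2√2) = -1/√8
|100⟩: (1)/(2√2) = 1/√8
|101⟩: (1)/(2√2) = 1/√8
|110⟩: (-1)/(2√2) = -1/√8
|111⟩: (-1)/(2√2) = -1/√8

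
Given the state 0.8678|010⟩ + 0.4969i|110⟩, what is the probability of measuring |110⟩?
0.2469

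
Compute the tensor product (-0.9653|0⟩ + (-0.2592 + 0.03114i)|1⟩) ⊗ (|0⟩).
-0.9653|00⟩ + (-0.2592 + 0.03114i)|10⟩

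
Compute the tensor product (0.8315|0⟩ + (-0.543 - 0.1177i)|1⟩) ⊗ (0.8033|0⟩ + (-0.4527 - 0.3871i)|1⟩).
0.6679|00⟩ + (-0.3764 - 0.3219i)|01⟩ + (-0.4362 - 0.09455i)|10⟩ + (0.2003 + 0.2635i)|11⟩

amp(|b₁b₂…⟩) = product of the factor amplitudes for bits b₁, b₂, …; only kets whose every factor amplitude is nonzero survive.
|00⟩: (0.8315)(0.8033) = 0.6679
|01⟩: (0.8315)(-0.4527 - 0.3871i) = (-0.3764 - 0.3219i)
|10⟩: (-0.543 - 0.1177i)(0.8033) = (-0.4362 - 0.09455i)
|11⟩: (-0.543 - 0.1177i)(-0.4527 - 0.3871i) = (0.2003 + 0.2635i)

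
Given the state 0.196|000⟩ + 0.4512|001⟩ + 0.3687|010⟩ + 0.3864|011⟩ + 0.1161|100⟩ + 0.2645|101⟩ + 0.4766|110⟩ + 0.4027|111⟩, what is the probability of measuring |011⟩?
0.1493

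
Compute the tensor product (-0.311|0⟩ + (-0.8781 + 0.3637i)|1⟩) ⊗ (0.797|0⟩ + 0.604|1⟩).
-0.2479|00⟩ - 0.1878|01⟩ + (-0.6998 + 0.2899i)|10⟩ + (-0.5304 + 0.2197i)|11⟩

amp(|b₁b₂…⟩) = product of the factor amplitudes for bits b₁, b₂, …; only kets whose every factor amplitude is nonzero survive.
|00⟩: (-0.311)(0.797) = -0.2479
|01⟩: (-0.311)(0.604) = -0.1878
|10⟩: (-0.8781 + 0.3637i)(0.797) = (-0.6998 + 0.2899i)
|11⟩: (-0.8781 + 0.3637i)(0.604) = (-0.5304 + 0.2197i)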